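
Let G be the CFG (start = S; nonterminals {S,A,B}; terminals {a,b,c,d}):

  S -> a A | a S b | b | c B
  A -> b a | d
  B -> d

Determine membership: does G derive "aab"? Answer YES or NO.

Convert to CNF:
  S -> T1 A | T1 X3 | T2 B | b
  A -> T0 T1 | d
  B -> d
  T0 -> b
  T1 -> a
  T2 -> c
  X3 -> S T0

CYK fill:
  T[0,0] 'a' = {T1}  orig:{}
  T[1,1] 'a' = {T1}  orig:{}
  T[2,2] 'b' = {S,T0}  orig:{S}
  T[0,1] 'aa' = ∅
  T[1,2] 'ab' = ∅
  T[0,2] 'aab' = ∅

S ∉ T[0,2] ⇒ NO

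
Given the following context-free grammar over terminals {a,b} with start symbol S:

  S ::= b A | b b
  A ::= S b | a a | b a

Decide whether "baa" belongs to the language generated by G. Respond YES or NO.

CNF form of G:
  S -> T0 A | T0 T0
  A -> S T0 | T0 T1 | T1 T1
  T0 -> b
  T1 -> a

CYK table (by increasing span):
  T[0,0] 'b' = {T0}  orig:{}
  T[1,1] 'a' = {T1}  orig:{}
  T[2,2] 'a' = {T1}  orig:{}
  T[0,1] 'ba' = {A}
  T[1,2] 'aa' = {A}
  T[0,2] 'baa' = {S}

S ∈ T[0,2] ⇒ YES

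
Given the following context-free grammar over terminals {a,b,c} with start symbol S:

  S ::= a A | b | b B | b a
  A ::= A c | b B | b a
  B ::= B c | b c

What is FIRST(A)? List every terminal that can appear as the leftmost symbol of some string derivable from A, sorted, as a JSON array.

Compute FIRST by fixpoint:
iter 1:
  A via A→b B: +{b}
  B via B→b c: +{b}
  S via S→a A: +{a}
  S via S→b: +{b}
  FIRST[S]={a,b}  FIRST[A]={b}  FIRST[B]={b}
iter 2: done
  FIRST[S]={a,b}  FIRST[A]={b}  FIRST[B]={b}

FIRST(A) = ["b"]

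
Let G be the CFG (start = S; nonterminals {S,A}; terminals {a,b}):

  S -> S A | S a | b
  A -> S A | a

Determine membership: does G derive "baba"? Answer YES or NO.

CNF form of G:
  S -> S A | S T0 | b
  A -> S A | a
  T0 -> a

CYK table (by increasing span):
  T[0,0] 'b' = {S}
  T[1,1] 'a' = {A,T0}  orig:{A}
  T[2,2] 'b' = {S}
  T[3,3] 'a' = {A,T0}  orig:{A}
  T[0,1] 'ba' = {A,S}
  T[1,2] 'ab' = ∅
  T[2,3] 'ba' = {A,S}
  T[0,2] 'bab' = ∅
  T[1,3] 'aba' = ∅
  T[0,3] 'baba' = {A,S}

S ∈ T[0,3] ⇒ YES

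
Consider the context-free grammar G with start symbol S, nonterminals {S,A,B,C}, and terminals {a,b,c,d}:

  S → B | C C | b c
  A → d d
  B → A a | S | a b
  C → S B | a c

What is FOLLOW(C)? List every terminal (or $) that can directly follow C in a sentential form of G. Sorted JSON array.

FIRST iteration:
[1]
  A via A→d d: +{d}
  B via B→A a: +{d}
  B via B→a b: +{a}
  C via C→a c: +{a}
  S via S→B: +{a,d}
  S via S→b c: +{b}
  FIRST[S]={a,b,d}  FIRST[A]={d}  FIRST[B]={a,d}  FIRST[C]={a}
[2]
  B via B→S: +{b}
  C via C→S B: +{b,d}
  FIRST[S]={a,b,d}  FIRST[A]={d}  FIRST[B]={a,b,d}  FIRST[C]={a,b,d}
[3] done
  FIRST[S]={a,b,d}  FIRST[A]={d}  FIRST[B]={a,b,d}  FIRST[C]={a,b,d}

FOLLOW iteration:
initialize: $ ∈ FOLLOW(S)
[1]
  B→A a: FOLLOW(A) ⊇ FIRST(a) = {a}; new: +{a}
  C→S B: FOLLOW(S) ⊇ FIRST(B) = {a,b,d}; new: +{a,b,d}
  S→B: FOLLOW(B) ⊇ FOLLOW(S) ⊇ {$,a,b,d}; new: +{$,a,b,d}
  S→C C: FOLLOW(C) ⊇ FIRST(C) = {a,b,d}; new: +{a,b,d}
  S→C C: FOLLOW(C) ⊇ FOLLOW(S) ⊇ {$,a,b,d}; new: +{$}
  FOLLOW[S]={$,a,b,d}  FOLLOW[A]={a}  FOLLOW[B]={$,a,b,d}  FOLLOW[C]={$,a,b,d}
[2] — fixpoint
  FOLLOW[S]={$,a,b,d}  FOLLOW[A]={a}  FOLLOW[B]={$,a,b,d}  FOLLOW[C]={$,a,b,d}

FOLLOW(C) = ["$", "a", "b", "d"]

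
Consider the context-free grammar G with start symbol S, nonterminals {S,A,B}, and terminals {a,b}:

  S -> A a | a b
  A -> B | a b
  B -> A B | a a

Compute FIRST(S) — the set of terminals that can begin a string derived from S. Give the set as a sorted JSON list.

FIRST sets, iterate to fixpoint:
pass 1:
  A via A→a b: +{a}
  B via B→A B: +{a}
  S via S→A a: +{a}
  S: {a}  A: {a}  B: {a}
pass 2: — fixpoint
  S: {a}  A: {a}  B: {a}

FIRST(S) = ["a"]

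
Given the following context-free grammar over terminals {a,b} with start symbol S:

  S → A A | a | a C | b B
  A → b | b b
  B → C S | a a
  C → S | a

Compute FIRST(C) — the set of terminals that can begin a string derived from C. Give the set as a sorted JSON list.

FIRST sets, iterate to fixpoint:
pass 1:
  A via A→b: +{b}
  B via B→a a: +{a}
  C via C→a: +{a}
  S via S→A A: +{b}
  S via S→a: +{a}
  FIRST(S)={a,b}  FIRST(A)={b}  FIRST(B)={a}  FIRST(C)={a}
pass 2:
  C via C→S: +{b}
  FIRST(S)={a,b}  FIRST(A)={b}  FIRST(B)={a}  FIRST(C)={a,b}
pass 3:
  B via B→C S: +{b}
  FIRST(S)={a,b}  FIRST(A)={b}  FIRST(B)={a,b}  FIRST(C)={a,b}
pass 4: (no change)
  FIRST(S)={a,b}  FIRST(A)={b}  FIRST(B)={a,b}  FIRST(C)={a,b}

FIRST(C) = ["a", "b"]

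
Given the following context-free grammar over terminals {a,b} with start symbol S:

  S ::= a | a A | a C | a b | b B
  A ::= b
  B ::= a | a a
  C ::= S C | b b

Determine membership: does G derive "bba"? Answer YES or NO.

Convert to CNF:
  S -> T0 A | T0 C | T0 T1 | T1 B | a
  A -> b
  B -> T0 T0 | a
  C -> S C | T1 T1
  T0 -> a
  T1 -> b

CYK fill:
  cell(0,0) b: {A,T1}  orig:{A}
  cell(1,1) b: {A,T1}  orig:{A}
  cell(2,2) a: {B,S,T0}  orig:{B,S}
  cell(0,1) bb: {C}
  cell(1,2) ba: {S}
  cell(0,2) bba: ∅

S ∉ T[0,2] ⇒ NO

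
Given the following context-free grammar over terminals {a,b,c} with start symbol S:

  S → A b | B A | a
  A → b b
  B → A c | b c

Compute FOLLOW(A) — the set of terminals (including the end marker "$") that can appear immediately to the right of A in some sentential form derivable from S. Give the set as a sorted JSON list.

FIRST sets, iterate to fixpoint:
pass 1:
  A via A→b b: +{b}
  B via B→A c: +{b}
  S via S→A b: +{b}
  S via S→a: +{a}
  FIRST(S)={a,b}  FIRST(A)={b}  FIRST(B)={b}
pass 2: (no change)
  FIRST(S)={a,b}  FIRST(A)={b}  FIRST(B)={b}

FOLLOW iteration:
FOLLOW(S) := {$}
[1]
  B→A c: FOLLOW(A) ⊇ FIRST(c) = {c}; new: +{c}
  S→A b: FOLLOW(A) ⊇ FIRST(b) = {b}; new: +{b}
  S→B A: FOLLOW(B) ⊇ FIRST(A) = {b}; new: +{b}
  S→B A: FOLLOW(A) ⊇ FOLLOW(S) ⊇ {$}; new: +{$}
  FOLLOW[S]={$}  FOLLOW[A]={$,b,c}  FOLLOW[B]={b}
[2] (no change)
  FOLLOW[S]={$}  FOLLOW[A]={$,b,c}  FOLLOW[B]={b}

FOLLOW(A) = ["$", "b", "c"]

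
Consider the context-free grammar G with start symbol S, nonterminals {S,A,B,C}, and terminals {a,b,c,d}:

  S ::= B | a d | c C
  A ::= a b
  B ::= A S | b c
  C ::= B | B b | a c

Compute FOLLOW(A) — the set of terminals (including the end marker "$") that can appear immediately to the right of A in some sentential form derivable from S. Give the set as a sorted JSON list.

Compute FIRST by fixpoint:
iter 1:
  A via A→a b: +{a}
  B via B→A S: +{a}
  B via B→b c: +{b}
  C via C→B: +{a,b}
  S via S→B: +{a,b}
  S via S→c C: +{c}
  FIRST[S]={a,b,c}  FIRST[A]={a}  FIRST[B]={a,b}  FIRST[C]={a,b}
iter 2: (no change)
  FIRST[S]={a,b,c}  FIRST[A]={a}  FIRST[B]={a,b}  FIRST[C]={a,b}

FOLLOW iteration:
FOLLOW(S) := {$}
round 1:
  B→A S: FOLLOW(A) ⊇ FIRST(S) = {a,b,c}; new: +{a,b,c}
  C→B b: FOLLOW(B) ⊇ FIRST(b) = {b}; new: +{b}
  S→B: FOLLOW(B) ⊇ FOLLOW(S) ⊇ {$}; new: +{$}
  S→c C: FOLLOW(C) ⊇ FOLLOW(S) ⊇ {$}; new: +{$}
  FOLLOW[S]={$}  FOLLOW[A]={a,b,c}  FOLLOW[B]={$,b}  FOLLOW[C]={$}
round 2:
  B→A S: FOLLOW(S) ⊇ FOLLOW(B) ⊇ {$,b}; new: +{b}
  S→c C: FOLLOW(C) ⊇ FOLLOW(S) ⊇ {$,b}; new: +{b}
  FOLLOW[S]={$,b}  FOLLOW[A]={a,b,c}  FOLLOW[B]={$,b}  FOLLOW[C]={$,b}
round 3: (no change)
  FOLLOW[S]={$,b}  FOLLOW[A]={a,b,c}  FOLLOW[B]={$,b}  FOLLOW[C]={$,b}

FOLLOW(A) = ["a", "b", "c"]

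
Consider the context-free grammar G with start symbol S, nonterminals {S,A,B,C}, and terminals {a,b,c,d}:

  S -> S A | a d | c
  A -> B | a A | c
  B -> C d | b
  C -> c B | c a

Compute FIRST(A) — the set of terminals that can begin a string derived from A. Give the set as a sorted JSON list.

FIRST sets, iterate to fixpoint:
[1]
  A via A→a A: +{a}
  A via A→c: +{c}
  B via B→b: +{b}
  C via C→c B: +{c}
  S via S→a d: +{a}
  S via S→c: +{c}
  S: {a,c}  A: {a,c}  B: {b}  C: {c}
[2]
  A via A→B: +{b}
  B via B→C d: +{c}
  S: {a,c}  A: {a,b,c}  B: {b,c}  C: {c}
[3] (no change)
  S: {a,c}  A: {a,b,c}  B: {b,c}  C: {c}

FIRST(A) = ["a", "b", "c"]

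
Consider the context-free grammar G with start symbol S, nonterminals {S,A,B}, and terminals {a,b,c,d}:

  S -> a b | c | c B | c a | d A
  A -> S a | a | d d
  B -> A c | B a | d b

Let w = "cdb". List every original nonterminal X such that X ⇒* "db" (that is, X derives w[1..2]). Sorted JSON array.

Convert to CNF:
  S -> T0 T3 | T1 A | T2 B | T2 T0 | c
  A -> S T0 | T1 T1 | a
  B -> A T2 | B T0 | T1 T3
  T0 -> a
  T1 -> d
  T2 -> c
  T3 -> b

Fill CYK table bottom-up (cells [i..j] with 1 ≤ i ≤ j ≤ 2 only):
  [1..1]={T1}  "d"  orig:{}
  [2..2]={T3}  "b"  orig:{}
  [1..2]={B}  "db"

Original NTs in T[1,2] deriving "db": ["B"]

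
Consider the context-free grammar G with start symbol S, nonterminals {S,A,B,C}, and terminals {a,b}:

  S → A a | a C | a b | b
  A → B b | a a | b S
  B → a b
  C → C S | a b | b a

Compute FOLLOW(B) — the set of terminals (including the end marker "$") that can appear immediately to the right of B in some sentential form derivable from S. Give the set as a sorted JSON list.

FIRST sets, iterate to fixpoint:
pass 1:
  A via A→a a: +{a}
  A via A→b S: +{b}
  B via B→a b: +{a}
  C via C→a b: +{a}
  C via C→b a: +{b}
  S via S→A a: +{a,b}
  FIRST(S)={a,b}  FIRST(A)={a,b}  FIRST(B)={a}  FIRST(C)={a,b}
pass 2: done
  FIRST(S)={a,b}  FIRST(A)={a,b}  FIRST(B)={a}  FIRST(C)={a,b}

Compute FOLLOW by fixpoint:
FOLLOW(S) := {$}
round 1:
  A→B b: FOLLOW(B) ⊇ FIRST(b) = {b}; new: +{b}
  C→C S: FOLLOW(C) ⊇ FIRST(S) = {a,b}; new: +{a,b}
  C→C S: FOLLOW(S) ⊇ FOLLOW(C) ⊇ {a,b}; new: +{a,b}
  S→A a: FOLLOW(A) ⊇ FIRST(a) = {a}; new: +{a}
  S→a C: FOLLOW(C) ⊇ FOLLOW(S) ⊇ {$,a,b}; new: +{$}
  FOLLOW(S)={$,a,b}  FOLLOW(A)={a}  FOLLOW(B)={b}  FOLLOW(C)={$,a,b}
round 2: — fixpoint
  FOLLOW(S)={$,a,b}  FOLLOW(A)={a}  FOLLOW(B)={b}  FOLLOW(C)={$,a,b}

FOLLOW(B) = ["b"]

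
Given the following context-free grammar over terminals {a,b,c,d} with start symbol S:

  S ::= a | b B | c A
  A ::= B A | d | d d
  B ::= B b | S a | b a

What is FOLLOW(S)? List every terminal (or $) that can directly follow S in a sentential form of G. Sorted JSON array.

Compute FIRST by fixpoint:
[1]
  A via A→d: +{d}
  B via B→b a: +{b}
  S via S→a: +{a}
  S via S→b B: +{b}
  S via S→c A: +{c}
  FIRST[S]={a,b,c}  FIRST[A]={d}  FIRST[B]={b}
[2]
  A via A→B A: +{b}
  B via B→S a: +{a,c}
  FIRST[S]={a,b,c}  FIRST[A]={b,d}  FIRST[B]={a,b,c}
[3]
  A via A→B A: +{a,c}
  FIRST[S]={a,b,c}  FIRST[A]={a,b,c,d}  FIRST[B]={a,b,c}
[4] done
  FIRST[S]={a,b,c}  FIRST[A]={a,b,c,d}  FIRST[B]={a,b,c}

FOLLOW iteration:
FOLLOW(S) := {$}
iter 1:
  A→B A: FOLLOW(B) ⊇ FIRST(A) = {a,b,c,d}; new: +{a,b,c,d}
  B→S a: FOLLOW(S) ⊇ FIRST(a) = {a}; new: +{a}
  S→b B: FOLLOW(B) ⊇ FOLLOW(S) ⊇ {$,a}; new: +{$}
  S→c A: FOLLOW(A) ⊇ FOLLOW(S) ⊇ {$,a}; new: +{$,a}
  FOLLOW[S]={$,a}  FOLLOW[A]={$,a}  FOLLOW[B]={$,a,b,c,d}
iter 2: (stable)
  FOLLOW[S]={$,a}  FOLLOW[A]={$,a}  FOLLOW[B]={$,a,b,c,d}

FOLLOW(S) = ["$", "a"]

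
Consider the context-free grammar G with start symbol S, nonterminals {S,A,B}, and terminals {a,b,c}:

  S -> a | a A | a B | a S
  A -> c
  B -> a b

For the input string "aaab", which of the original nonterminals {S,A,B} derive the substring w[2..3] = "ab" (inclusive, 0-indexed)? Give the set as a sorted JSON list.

Convert to CNF:
  S -> T0 A | T0 B | T0 S | a
  A -> c
  B -> T0 T1
  T0 -> a
  T1 -> b

CYK table (by increasing span) (cells [i..j] with 2 ≤ i ≤ j ≤ 3 only):
  [2..2]={S,T0}  "a"  orig:{S}
  [3..3]={T1}  "b"  orig:{}
  [2..3]={B}  "ab"

Original NTs in T[2,3] deriving "ab": ["B"]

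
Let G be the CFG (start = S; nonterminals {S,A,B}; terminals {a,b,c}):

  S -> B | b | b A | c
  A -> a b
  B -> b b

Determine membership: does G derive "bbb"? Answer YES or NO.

CNF form of G:
  S -> T1 A | T1 T1 | b | c
  A -> T0 T1
  B -> T1 T1
  T0 -> a
  T1 -> b

CYK fill:
  T[0,0] 'b' = {S,T1}  orig:{S}
  T[1,1] 'b' = {S,T1}  orig:{S}
  T[2,2] 'b' = {S,T1}  orig:{S}
  T[0,1] 'bb' = {B,S}
  T[1,2] 'bb' = {B,S}
  T[0,2] 'bbb' = ∅

S ∉ T[0,2] ⇒ NO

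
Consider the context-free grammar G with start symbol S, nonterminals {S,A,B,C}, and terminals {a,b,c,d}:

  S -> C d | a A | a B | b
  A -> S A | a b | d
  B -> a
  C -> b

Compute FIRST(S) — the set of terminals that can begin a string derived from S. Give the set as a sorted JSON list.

FIRST iteration:
round 1:
  A via A→a b: +{a}
  A via A→d: +{d}
  B via B→a: +{a}
  C via C→b: +{b}
  S via S→C d: +{b}
  S via S→a A: +{a}
  FIRST(S)={a,b}  FIRST(A)={a,d}  FIRST(B)={a}  FIRST(C)={b}
round 2:
  A via A→S A: +{b}
  FIRST(S)={a,b}  FIRST(A)={a,b,d}  FIRST(B)={a}  FIRST(C)={b}
round 3: done
  FIRST(S)={a,b}  FIRST(A)={a,b,d}  FIRST(B)={a}  FIRST(C)={b}

FIRST(S) = ["a", "b"]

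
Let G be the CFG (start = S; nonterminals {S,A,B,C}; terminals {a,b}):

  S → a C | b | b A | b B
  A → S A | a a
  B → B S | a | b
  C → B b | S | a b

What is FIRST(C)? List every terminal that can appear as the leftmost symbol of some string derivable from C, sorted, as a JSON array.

FIRST sets, iterate to fixpoint:
[1]
  A via A→a a: +{a}
  B via B→a: +{a}
  B via B→b: +{b}
  C via C→B b: +{a,b}
  S via S→a C: +{a}
  S via S→b: +{b}
  FIRST[S]={a,b}  FIRST[A]={a}  FIRST[B]={a,b}  FIRST[C]={a,b}
[2]
  A via A→S A: +{b}
  FIRST[S]={a,b}  FIRST[A]={a,b}  FIRST[B]={a,b}  FIRST[C]={a,b}
[3] — fixpoint
  FIRST[S]={a,b}  FIRST[A]={a,b}  FIRST[B]={a,b}  FIRST[C]={a,b}

FIRST(C) = ["a", "b"]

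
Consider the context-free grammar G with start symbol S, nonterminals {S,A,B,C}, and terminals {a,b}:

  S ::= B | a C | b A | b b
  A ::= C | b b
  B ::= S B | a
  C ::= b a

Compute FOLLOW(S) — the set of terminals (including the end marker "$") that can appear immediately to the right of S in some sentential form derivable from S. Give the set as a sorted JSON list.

FIRST sets, iterate to fixpoint:
round 1:
  A via A→b b: +{b}
  B via B→a: +{a}
  C via C→b a: +{b}
  S via S→B: +{a}
  S via S→b A: +{b}
  FIRST[S]={a,b}  FIRST[A]={b}  FIRST[B]={a}  FIRST[C]={b}
round 2:
  B via B→S B: +{b}
  FIRST[S]={a,b}  FIRST[A]={b}  FIRST[B]={a,b}  FIRST[C]={b}
round 3: (stable)
  FIRST[S]={a,b}  FIRST[A]={b}  FIRST[B]={a,b}  FIRST[C]={b}

FOLLOW iteration:
FOLLOW(S) := {$}
[1]
  B→S B: FOLLOW(S) ⊇ FIRST(B) = {a,b}; new: +{a,b}
  S→B: FOLLOW(B) ⊇ FOLLOW(S) ⊇ {$,a,b}; new: +{$,a,b}
  S→a C: FOLLOW(C) ⊇ FOLLOW(S) ⊇ {$,a,b}; new: +{$,a,b}
  S→b A: FOLLOW(A) ⊇ FOLLOW(S) ⊇ {$,a,b}; new: +{$,a,b}
  S: {$,a,b}  A: {$,a,b}  B: {$,a,b}  C: {$,a,b}
[2] (no change)
  S: {$,a,b}  A: {$,a,b}  B: {$,a,b}  C: {$,a,b}

FOLLOW(S) = ["$", "a", "b"]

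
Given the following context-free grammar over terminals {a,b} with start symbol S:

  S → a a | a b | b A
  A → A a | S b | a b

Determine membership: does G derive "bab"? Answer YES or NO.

CNF form of G:
  S -> T0 T0 | T0 T1 | T1 A
  A -> A T0 | S T1 | T0 T1
  T0 -> a
  T1 -> b

CYK table (by increasing span):
  cell(0,0) b: {T1}  orig:{}
  cell(1,1) a: {T0}  orig:{}
  cell(2,2) b: {T1}  orig:{}
  cell(0,1) ba: ∅
  cell(1,2) ab: {A,S}
  cell(0,2) bab: {S}

S ∈ T[0,2] ⇒ YES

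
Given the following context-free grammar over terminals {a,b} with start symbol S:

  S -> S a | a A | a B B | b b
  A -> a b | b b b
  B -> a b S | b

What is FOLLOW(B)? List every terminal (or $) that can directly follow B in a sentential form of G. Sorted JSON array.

Compute FIRST by fixpoint:
[1]
  A via A→a b: +{a}
  A via A→b b b: +{b}
  B via B→a b S: +{a}
  B via B→b: +{b}
  S via S→a A: +{a}
  S via S→b b: +{b}
  S: {a,b}  A: {a,b}  B: {a,b}
[2] done
  S: {a,b}  A: {a,b}  B: {a,b}

FOLLOW sets:
seed FOLLOW(S) with $
[1]
  S→S a: FOLLOW(S) ⊇ FIRST(a) = {a}; new: +{a}
  S→a A: FOLLOW(A) ⊇ FOLLOW(S) ⊇ {$,a}; new: +{$,a}
  S→a B B: FOLLOW(B) ⊇ FIRST(B) = {a,b}; new: +{a,b}
  S→a B B: FOLLOW(B) ⊇ FOLLOW(S) ⊇ {$,a}; new: +{$}
  FOLLOW[S]={$,a}  FOLLOW[A]={$,a}  FOLLOW[B]={$,a,b}
[2]
  B→a b S: FOLLOW(S) ⊇ FOLLOW(B) ⊇ {$,a,b}; new: +{b}
  S→a A: FOLLOW(A) ⊇ FOLLOW(S) ⊇ {$,a,b}; new: +{b}
  FOLLOW[S]={$,a,b}  FOLLOW[A]={$,a,b}  FOLLOW[B]={$,a,b}
[3] (stable)
  FOLLOW[S]={$,a,b}  FOLLOW[A]={$,a,b}  FOLLOW[B]={$,a,b}

FOLLOW(B) = ["$", "a", "b"]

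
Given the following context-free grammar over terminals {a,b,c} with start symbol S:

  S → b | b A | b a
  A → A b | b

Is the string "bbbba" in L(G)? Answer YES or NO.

CNF form of G:
  S -> T0 A | T0 T1 | b
  A -> A T0 | b
  T0 -> b
  T1 -> a

Fill CYK table bottom-up:
  T[0,0] 'b' = {A,S,T0}  orig:{A,S}
  T[1,1] 'b' = {A,S,T0}  orig:{A,S}
  T[2,2] 'b' = {A,S,T0}  orig:{A,S}
  T[3,3] 'b' = {A,S,T0}  orig:{A,S}
  T[4,4] 'a' = {T1}  orig:{}
  T[0,1] 'bb' = {A,S}
  T[1,2] 'bb' = {A,S}
  T[2,3] 'bb' = {A,S}
  T[3,4] 'ba' = {S}
  T[0,2] 'bbb' = {A,S}
  T[1,3] 'bbb' = {A,S}
  T[2,4] 'bba' = ∅
  T[0,3] 'bbbb' = {A,S}
  T[1,4] 'bbba' = ∅
  T[0,4] 'bbbba' = ∅

S ∉ T[0,4] ⇒ NO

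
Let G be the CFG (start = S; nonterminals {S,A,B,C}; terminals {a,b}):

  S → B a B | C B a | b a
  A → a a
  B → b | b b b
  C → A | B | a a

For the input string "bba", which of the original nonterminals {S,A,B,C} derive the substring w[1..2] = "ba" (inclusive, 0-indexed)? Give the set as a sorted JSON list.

Convert to CNF:
  S -> B X4 | C X5 | T1 T0
  A -> T0 T0
  B -> T1 X2 | b
  C -> T0 T0 | T1 X3 | b
  T0 -> a
  T1 -> b
  X2 -> T1 T1
  X3 -> T1 T1
  X4 -> T0 B
  X5 -> B T0

Fill CYK table bottom-up, restricted to cells inside w[1..2]:
  T[1,1] 'b' = {B,C,T1}  orig:{B,C}
  T[2,2] 'a' = {T0}  orig:{}
  T[1,2] 'ba' = {S,X5}  orig:{S}

Original NTs in T[1,2] deriving "ba": ["S"]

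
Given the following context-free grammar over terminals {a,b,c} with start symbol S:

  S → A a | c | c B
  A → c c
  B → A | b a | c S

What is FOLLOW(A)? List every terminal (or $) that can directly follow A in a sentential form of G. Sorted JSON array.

FIRST iteration:
pass 1:
  A via A→c c: +{c}
  B via B→A: +{c}
  B via B→b a: +{b}
  S via S→A a: +{c}
  FIRST(S)={c}  FIRST(A)={c}  FIRST(B)={b,c}
pass 2: — fixpoint
  FIRST(S)={c}  FIRST(A)={c}  FIRST(B)={b,c}

FOLLOW sets:
initialize: $ ∈ FOLLOW(S)
[1]
  S→A a: FOLLOW(A) ⊇ FIRST(a) = {a}; new: +{a}
  S→c B: FOLLOW(B) ⊇ FOLLOW(S) ⊇ {$}; new: +{$}
  FOLLOW(S)={$}  FOLLOW(A)={a}  FOLLOW(B)={$}
[2]
  B→A: FOLLOW(A) ⊇ FOLLOW(B) ⊇ {$}; new: +{$}
  FOLLOW(S)={$}  FOLLOW(A)={$,a}  FOLLOW(B)={$}
[3] done
  FOLLOW(S)={$}  FOLLOW(A)={$,a}  FOLLOW(B)={$}

FOLLOW(A) = ["$", "a"]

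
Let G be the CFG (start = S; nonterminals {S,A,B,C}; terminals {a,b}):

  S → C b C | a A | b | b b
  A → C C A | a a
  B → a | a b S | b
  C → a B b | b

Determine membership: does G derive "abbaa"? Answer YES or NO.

CNF form of G:
  S -> C X5 | T0 A | T1 T1 | b
  A -> C X2 | T0 T0
  B -> T0 X3 | a | b
  C -> T0 X4 | b
  T0 -> a
  T1 -> b
  X2 -> C A
  X3 -> T1 S
  X4 -> B T1
  X5 -> T1 C

Fill CYK table bottom-up:
  T[0,0] 'a' = {B,T0}  orig:{B}
  T[1,1] 'b' = {B,C,S,T1}  orig:{B,C,S}
  T[2,2] 'b' = {B,C,S,T1}  orig:{B,C,S}
  T[3,3] 'a' = {B,T0}  orig:{B}
  T[4,4] 'a' = {B,T0}  orig:{B}
  T[0,1] 'ab' = {X4}  orig:{}
  T[1,2] 'bb' = {S,X3,X4,X5}  orig:{S}
  T[2,3] 'ba' = ∅
  T[3,4] 'aa' = {A}
  T[0,2] 'abb' = {B,C}
  T[1,3] 'bba' = ∅
  T[2,4] 'baa' = {X2}  orig:{}
  T[0,3] 'abba' = ∅
  T[1,4] 'bbaa' = {A}
  T[0,4] 'abbaa' = {S,X2}  orig:{S}

S ∈ T[0,4] ⇒ YES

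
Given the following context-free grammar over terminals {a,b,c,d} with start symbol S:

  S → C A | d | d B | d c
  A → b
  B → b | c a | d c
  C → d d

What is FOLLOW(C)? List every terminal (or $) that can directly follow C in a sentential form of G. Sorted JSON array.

FIRST sets, iterate to fixpoint:
round 1:
  A via A→b: +{b}
  B via B→b: +{b}
  B via B→c a: +{c}
  B via B→d c: +{d}
  C via C→d d: +{d}
  S via S→C A: +{d}
  FIRST[S]={d}  FIRST[A]={b}  FIRST[B]={b,c,d}  FIRST[C]={d}
round 2: (no change)
  FIRST[S]={d}  FIRST[A]={b}  FIRST[B]={b,c,d}  FIRST[C]={d}

FOLLOW iteration:
seed FOLLOW(S) with $
iter 1:
  S→C A: FOLLOW(C) ⊇ FIRST(A) = {b}; new: +{b}
  S→C A: FOLLOW(A) ⊇ FOLLOW(S) ⊇ {$}; new: +{$}
  S→d B: FOLLOW(B) ⊇ FOLLOW(S) ⊇ {$}; new: +{$}
  FOLLOW[S]={$}  FOLLOW[A]={$}  FOLLOW[B]={$}  FOLLOW[C]={b}
iter 2: (no change)
  FOLLOW[S]={$}  FOLLOW[A]={$}  FOLLOW[B]={$}  FOLLOW[C]={b}

FOLLOW(C) = ["b"]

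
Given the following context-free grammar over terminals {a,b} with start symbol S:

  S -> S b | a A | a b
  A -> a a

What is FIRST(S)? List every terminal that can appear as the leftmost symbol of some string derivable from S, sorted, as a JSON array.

FIRST iteration:
pass 1:
  A via A→a a: +{a}
  S via S→a A: +{a}
  FIRST(S)={a}  FIRST(A)={a}
pass 2: — fixpoint
  FIRST(S)={a}  FIRST(A)={a}

FIRST(S) = ["a"]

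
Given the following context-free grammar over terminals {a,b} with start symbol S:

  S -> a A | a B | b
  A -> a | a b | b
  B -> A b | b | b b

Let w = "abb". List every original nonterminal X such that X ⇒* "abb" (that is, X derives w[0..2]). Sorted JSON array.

Convert to CNF:
  S -> T0 A | T0 B | b
  A -> T0 T1 | a | b
  B -> A T1 | T1 T1 | b
  T0 -> a
  T1 -> b

CYK fill, restricted to cells inside w[0..2]:
  cell(0,0) a: {A,T0}  orig:{A}
  cell(1,1) b: {A,B,S,T1}  orig:{A,B,S}
  cell(2,2) b: {A,B,S,T1}  orig:{A,B,S}
  cell(0,1) ab: {A,B,S}
  cell(1,2) bb: {B}
  cell(0,2) abb: {B,S}

Original NTs in T[0,2] deriving "abb": ["B", "S"]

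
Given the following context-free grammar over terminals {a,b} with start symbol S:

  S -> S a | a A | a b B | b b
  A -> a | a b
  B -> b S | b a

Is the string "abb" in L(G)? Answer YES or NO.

CNF form of G:
  S -> S T0 | T0 A | T0 X2 | T1 T1
  A -> T0 T1 | a
  B -> T1 S | T1 T0
  T0 -> a
  T1 -> b
  X2 -> T1 B

Fill CYK table bottom-up:
  T[0,0] 'a' = {A,T0}  orig:{A}
  T[1,1] 'b' = {T1}  orig:{}
  T[2,2] 'b' = {T1}  orig:{}
  T[0,1] 'ab' = {A}
  T[1,2] 'bb' = {S}
  T[0,2] 'abb' = ∅

S ∉ T[0,2] ⇒ NO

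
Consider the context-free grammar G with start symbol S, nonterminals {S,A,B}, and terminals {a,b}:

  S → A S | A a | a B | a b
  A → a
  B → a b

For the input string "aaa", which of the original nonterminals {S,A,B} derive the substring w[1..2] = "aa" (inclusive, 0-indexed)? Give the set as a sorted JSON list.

CNF form of G:
  S -> A S | A T0 | T0 B | T0 T1
  A -> a
  B -> T0 T1
  T0 -> a
  T1 -> b

Fill CYK table bottom-up (cells [i..j] with 1 ≤ i ≤ j ≤ 2 only):
  cell(1,1) a: {A,T0}  orig:{A}
  cell(2,2) a: {A,T0}  orig:{A}
  cell(1,2) aa: {S}

Original NTs in T[1,2] deriving "aa": ["S"]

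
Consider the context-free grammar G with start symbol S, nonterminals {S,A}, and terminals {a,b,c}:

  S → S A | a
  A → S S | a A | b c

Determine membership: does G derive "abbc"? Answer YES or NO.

Convert to CNF:
  S -> S A | a
  A -> S S | T0 A | T1 T2
  T0 -> a
  T1 -> b
  T2 -> c

CYK fill:
  T[0,0] 'a' = {S,T0}  orig:{S}
  T[1,1] 'b' = {T1}  orig:{}
  T[2,2] 'b' = {T1}  orig:{}
  T[3,3] 'c' = {T2}  orig:{}
  T[0,1] 'ab' = ∅
  T[1,2] 'bb' = ∅
  T[2,3] 'bc' = {A}
  T[0,2] 'abb' = ∅
  T[1,3] 'bbc' = ∅
  T[0,3] 'abbc' = ∅

S ∉ T[0,3] ⇒ NO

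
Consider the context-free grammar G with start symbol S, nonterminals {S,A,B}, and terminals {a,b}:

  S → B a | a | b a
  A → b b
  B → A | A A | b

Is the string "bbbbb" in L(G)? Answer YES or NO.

Convert to CNF:
  S -> B T1 | T0 T1 | a
  A -> T0 T0
  B -> A A | T0 T0 | b
  T0 -> b
  T1 -> a

Fill CYK table bottom-up:
  [0..0]={B,T0}  "b"  orig:{B}
  [1..1]={B,T0}  "b"  orig:{B}
  [2..2]={B,T0}  "b"  orig:{B}
  [3..3]={B,T0}  "b"  orig:{B}
  [4..4]={B,T0}  "b"  orig:{B}
  [0..1]={A,B}  "bb"
  [1..2]={A,B}  "bb"
  [2..3]={A,B}  "bb"
  [3..4]={A,B}  "bb"
  [0..2]=∅  "bbb"
  [1..3]=∅  "bbb"
  [2..4]=∅  "bbb"
  [0..3]={B}  "bbbb"
  [1..4]={B}  "bbbb"
  [0..4]=∅  "bbbbb"

S ∉ T[0,4] ⇒ NO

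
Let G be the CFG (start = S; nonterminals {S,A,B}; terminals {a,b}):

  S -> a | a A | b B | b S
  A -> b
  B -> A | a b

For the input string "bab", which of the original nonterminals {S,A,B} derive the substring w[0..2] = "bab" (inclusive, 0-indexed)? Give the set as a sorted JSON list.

CNF form of G:
  S -> T0 A | T1 B | T1 S | a
  A -> b
  B -> T0 T1 | b
  T0 -> a
  T1 -> b

Fill CYK table bottom-up, restricted to cells inside w[0..2]:
  [0..0]={A,B,T1}  "b"  orig:{A,B}
  [1..1]={S,T0}  "a"  orig:{S}
  [2..2]={A,B,T1}  "b"  orig:{A,B}
  [0..1]={S}  "ba"
  [1..2]={B,S}  "ab"
  [0..2]={S}  "bab"

Original NTs in T[0,2] deriving "bab": ["S"]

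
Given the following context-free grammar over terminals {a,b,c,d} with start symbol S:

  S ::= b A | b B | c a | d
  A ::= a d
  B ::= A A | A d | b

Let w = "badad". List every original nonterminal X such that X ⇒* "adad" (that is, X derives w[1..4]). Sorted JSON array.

Convert to CNF:
  S -> T2 A | T2 B | T3 T0 | d
  A -> T0 T1
  B -> A A | A T1 | b
  T0 -> a
  T1 -> d
  T2 -> b
  T3 -> c

Fill CYK table bottom-up — only the sub-triangle for w[1..4]:
  [1..1]={T0}  "a"  orig:{}
  [2..2]={S,T1}  "d"  orig:{S}
  [3..3]={T0}  "a"  orig:{}
  [4..4]={S,T1}  "d"  orig:{S}
  [1..2]={A}  "ad"
  [2..3]=∅  "da"
  [3..4]={A}  "ad"
  [1..3]=∅  "ada"
  [2..4]=∅  "dad"
  [1..4]={B}  "adad"

Original NTs in T[1,4] deriving "adad": ["B"]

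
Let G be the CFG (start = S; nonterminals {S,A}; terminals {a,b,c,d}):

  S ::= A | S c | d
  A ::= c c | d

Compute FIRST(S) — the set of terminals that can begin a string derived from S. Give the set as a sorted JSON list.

FIRST sets, iterate to fixpoint:
[1]
  A via A→c c: +{c}
  A via A→d: +{d}
  S via S→A: +{c,d}
  FIRST[S]={c,d}  FIRST[A]={c,d}
[2] (stable)
  FIRST[S]={c,d}  FIRST[A]={c,d}

FIRST(S) = ["c", "d"]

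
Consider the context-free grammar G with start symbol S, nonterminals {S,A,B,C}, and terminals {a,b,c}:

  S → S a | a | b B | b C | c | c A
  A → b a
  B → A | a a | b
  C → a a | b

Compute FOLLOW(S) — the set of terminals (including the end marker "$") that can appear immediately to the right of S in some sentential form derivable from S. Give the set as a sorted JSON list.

FIRST sets, iterate to fixpoint:
round 1:
  A via A→b a: +{b}
  B via B→A: +{b}
  B via B→a a: +{a}
  C via C→a a: +{a}
  C via C→b: +{b}
  S via S→a: +{a}
  S via S→b B: +{b}
  S via S→c: +{c}
  FIRST[S]={a,b,c}  FIRST[A]={b}  FIRST[B]={a,b}  FIRST[C]={a,b}
round 2: (stable)
  FIRST[S]={a,b,c}  FIRST[A]={b}  FIRST[B]={a,b}  FIRST[C]={a,b}

FOLLOW sets:
FOLLOW(S) := {$}
round 1:
  S→S a: FOLLOW(S) ⊇ FIRST(a) = {a}; new: +{a}
  S→b B: FOLLOW(B) ⊇ FOLLOW(S) ⊇ {$,a}; new: +{$,a}
  S→b C: FOLLOW(C) ⊇ FOLLOW(S) ⊇ {$,a}; new: +{$,a}
  S→c A: FOLLOW(A) ⊇ FOLLOW(S) ⊇ {$,a}; new: +{$,a}
  FOLLOW[S]={$,a}  FOLLOW[A]={$,a}  FOLLOW[B]={$,a}  FOLLOW[C]={$,a}
round 2: done
  FOLLOW[S]={$,a}  FOLLOW[A]={$,a}  FOLLOW[B]={$,a}  FOLLOW[C]={$,a}

FOLLOW(S) = ["$", "a"]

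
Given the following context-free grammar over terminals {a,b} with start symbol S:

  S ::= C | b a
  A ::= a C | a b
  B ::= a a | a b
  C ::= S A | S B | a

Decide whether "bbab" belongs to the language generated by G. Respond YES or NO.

Convert to CNF:
  S -> S A | S B | T1 T0 | a
  A -> T0 C | T0 T1
  B -> T0 T0 | T0 T1
  C -> S A | S B | a
  T0 -> a
  T1 -> b

CYK table (by increasing span):
  cell(0,0) b: {T1}  orig:{}
  cell(1,1) b: {T1}  orig:{}
  cell(2,2) a: {C,S,T0}  orig:{C,S}
  cell(3,3) b: {T1}  orig:{}
  cell(0,1) bb: ∅
  cell(1,2) ba: {S}
  cell(2,3) ab: {A,B}
  cell(0,2) bba: ∅
  cell(1,3) bab: ∅
  cell(0,3) bbab: ∅

S ∉ T[0,3] ⇒ NO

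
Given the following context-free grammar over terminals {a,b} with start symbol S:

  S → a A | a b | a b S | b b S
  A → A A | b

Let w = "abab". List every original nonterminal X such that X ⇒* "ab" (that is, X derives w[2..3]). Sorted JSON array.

CNF form of G:
  S -> T0 A | T0 T1 | T0 X2 | T1 X3
  A -> A A | b
  T0 -> a
  T1 -> b
  X2 -> T1 S
  X3 -> T1 S

CYK table (by increasing span) (cells [i..j] with 2 ≤ i ≤ j ≤ 3 only):
  cell(2,2) a: {T0}  orig:{}
  cell(3,3) b: {A,T1}  orig:{A}
  cell(2,3) ab: {S}

Original NTs in T[2,3] deriving "ab": ["S"]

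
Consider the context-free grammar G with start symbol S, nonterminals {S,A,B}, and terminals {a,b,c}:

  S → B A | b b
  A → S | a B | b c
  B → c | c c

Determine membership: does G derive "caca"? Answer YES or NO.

Convert to CNF:
  S -> B A | T1 T1
  A -> B A | T0 B | T1 T1 | T1 T2
  B -> T2 T2 | c
  T0 -> a
  T1 -> b
  T2 -> c

Fill CYK table bottom-up:
  cell(0,0) c: {B,T2}  orig:{B}
  cell(1,1) a: {T0}  orig:{}
  cell(2,2) c: {B,T2}  orig:{B}
  cell(3,3) a: {T0}  orig:{}
  cell(0,1) ca: ∅
  cell(1,2) ac: {A}
  cell(2,3) ca: ∅
  cell(0,2) cac: {A,S}
  cell(1,3) aca: ∅
  cell(0,3) caca: ∅

S ∉ T[0,3] ⇒ NO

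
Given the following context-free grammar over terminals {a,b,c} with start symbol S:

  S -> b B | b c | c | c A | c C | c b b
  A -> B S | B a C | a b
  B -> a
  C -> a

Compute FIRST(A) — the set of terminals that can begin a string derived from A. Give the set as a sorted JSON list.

FIRST sets, iterate to fixpoint:
[1]
  A via A→a b: +{a}
  B via B→a: +{a}
  C via C→a: +{a}
  S via S→b B: +{b}
  S via S→c: +{c}
  FIRST[S]={b,c}  FIRST[A]={a}  FIRST[B]={a}  FIRST[C]={a}
[2] done
  FIRST[S]={b,c}  FIRST[A]={a}  FIRST[B]={a}  FIRST[C]={a}

FIRST(A) = ["a"]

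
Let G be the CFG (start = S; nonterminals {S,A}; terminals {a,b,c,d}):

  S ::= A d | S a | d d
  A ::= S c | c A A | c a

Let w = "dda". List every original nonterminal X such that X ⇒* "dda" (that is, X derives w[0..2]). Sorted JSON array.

CNF form of G:
  S -> A T2 | S T1 | T2 T2
  A -> S T0 | T0 T1 | T0 X3
  T0 -> c
  T1 -> a
  T2 -> d
  X3 -> A A

Fill CYK table bottom-up (cells [i..j] with 0 ≤ i ≤ j ≤ 2 only):
  T[0,0] 'd' = {T2}  orig:{}
  T[1,1] 'd' = {T2}  orig:{}
  T[2,2] 'a' = {T1}  orig:{}
  T[0,1] 'dd' = {S}
  T[1,2] 'da' = ∅
  T[0,2] 'dda' = {S}

Original NTs in T[0,2] deriving "dda": ["S"]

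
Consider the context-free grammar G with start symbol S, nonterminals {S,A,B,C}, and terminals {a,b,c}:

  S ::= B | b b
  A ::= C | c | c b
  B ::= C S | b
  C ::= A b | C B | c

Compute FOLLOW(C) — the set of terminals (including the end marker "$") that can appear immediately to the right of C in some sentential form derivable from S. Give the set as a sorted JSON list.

FIRST iteration:
iter 1:
  A via A→c: +{c}
  B via B→b: +{b}
  C via C→A b: +{c}
  S via S→B: +{b}
  FIRST[S]={b}  FIRST[A]={c}  FIRST[B]={b}  FIRST[C]={c}
iter 2:
  B via B→C S: +{c}
  S via S→B: +{c}
  FIRST[S]={b,c}  FIRST[A]={c}  FIRST[B]={b,c}  FIRST[C]={c}
iter 3: — fixpoint
  FIRST[S]={b,c}  FIRST[A]={c}  FIRST[B]={b,c}  FIRST[C]={c}

FOLLOW iteration:
seed FOLLOW(S) with $
round 1:
  B→C S: FOLLOW(C) ⊇ FIRST(S) = {b,c}; new: +{b,c}
  C→A b: FOLLOW(A) ⊇ FIRST(b) = {b}; new: +{b}
  C→C B: FOLLOW(B) ⊇ FOLLOW(C) ⊇ {b,c}; new: +{b,c}
  S→B: FOLLOW(B) ⊇ FOLLOW(S) ⊇ {$}; new: +{$}
  S: {$}  A: {b}  B: {$,b,c}  C: {b,c}
round 2:
  B→C S: FOLLOW(S) ⊇ FOLLOW(B) ⊇ {$,b,c}; new: +{b,c}
  S: {$,b,c}  A: {b}  B: {$,b,c}  C: {b,c}
round 3: (no change)
  S: {$,b,c}  A: {b}  B: {$,b,c}  C: {b,c}

FOLLOW(C) = ["b", "c"]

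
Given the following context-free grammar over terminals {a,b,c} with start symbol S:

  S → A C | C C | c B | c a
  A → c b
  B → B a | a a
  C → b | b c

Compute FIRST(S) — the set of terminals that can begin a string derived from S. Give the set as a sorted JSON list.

FIRST iteration:
pass 1:
  A via A→c b: +{c}
  B via B→a a: +{a}
  C via C→b: +{b}
  S via S→A C: +{c}
  S via S→C C: +{b}
  FIRST[S]={b,c}  FIRST[A]={c}  FIRST[B]={a}  FIRST[C]={b}
pass 2: — fixpoint
  FIRST[S]={b,c}  FIRST[A]={c}  FIRST[B]={a}  FIRST[C]={b}

FIRST(S) = ["b", "c"]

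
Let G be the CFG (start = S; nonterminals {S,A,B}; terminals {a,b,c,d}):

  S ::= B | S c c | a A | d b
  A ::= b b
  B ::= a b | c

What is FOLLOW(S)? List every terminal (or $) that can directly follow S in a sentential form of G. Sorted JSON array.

Compute FIRST by fixpoint:
[1]
  A via A→b b: +{b}
  B via B→a b: +{a}
  B via B→c: +{c}
  S via S→B: +{a,c}
  S via S→d b: +{d}
  S: {a,c,d}  A: {b}  B: {a,c}
[2] done
  S: {a,c,d}  A: {b}  B: {a,c}

FOLLOW sets:
initialize: $ ∈ FOLLOW(S)
round 1:
  S→B: FOLLOW(B) ⊇ FOLLOW(S) ⊇ {$}; new: +{$}
  S→S c c: FOLLOW(S) ⊇ FIRST(c) = {c}; new: +{c}
  S→a A: FOLLOW(A) ⊇ FOLLOW(S) ⊇ {$,c}; new: +{$,c}
  FOLLOW[S]={$,c}  FOLLOW[A]={$,c}  FOLLOW[B]={$}
round 2:
  S→B: FOLLOW(B) ⊇ FOLLOW(S) ⊇ {$,c}; new: +{c}
  FOLLOW[S]={$,c}  FOLLOW[A]={$,c}  FOLLOW[B]={$,c}
round 3: done
  FOLLOW[S]={$,c}  FOLLOW[A]={$,c}  FOLLOW[B]={$,c}

FOLLOW(S) = ["$", "c"]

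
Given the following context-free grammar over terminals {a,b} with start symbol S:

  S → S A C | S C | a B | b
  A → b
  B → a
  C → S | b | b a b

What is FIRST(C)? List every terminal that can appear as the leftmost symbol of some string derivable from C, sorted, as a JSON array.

Compute FIRST by fixpoint:
[1]
  A via A→b: +{b}
  B via B→a: +{a}
  C via C→b: +{b}
  S via S→a B: +{a}
  S via S→b: +{b}
  S: {a,b}  A: {b}  B: {a}  C: {b}
[2]
  C via C→S: +{a}
  S: {a,b}  A: {b}  B: {a}  C: {a,b}
[3] — fixpoint
  S: {a,b}  A: {b}  B: {a}  C: {a,b}

FIRST(C) = ["a", "b"]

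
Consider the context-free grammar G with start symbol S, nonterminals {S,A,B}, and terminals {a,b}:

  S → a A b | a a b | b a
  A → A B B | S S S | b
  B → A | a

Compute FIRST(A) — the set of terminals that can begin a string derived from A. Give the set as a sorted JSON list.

Compute FIRST by fixpoint:
iter 1:
  A via A→b: +{b}
  B via B→A: +{b}
  B via B→a: +{a}
  S via S→a A b: +{a}
  S via S→b a: +{b}
  FIRST(S)={a,b}  FIRST(A)={b}  FIRST(B)={a,b}
iter 2:
  A via A→S S S: +{a}
  FIRST(S)={a,b}  FIRST(A)={a,b}  FIRST(B)={a,b}
iter 3: done
  FIRST(S)={a,b}  FIRST(A)={a,b}  FIRST(B)={a,b}

FIRST(A) = ["a", "b"]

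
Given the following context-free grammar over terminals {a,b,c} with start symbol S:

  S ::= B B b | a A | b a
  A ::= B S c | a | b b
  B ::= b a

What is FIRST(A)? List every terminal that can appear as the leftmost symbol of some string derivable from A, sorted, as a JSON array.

Compute FIRST by fixpoint:
round 1:
  A via A→a: +{a}
  A via A→b b: +{b}
  B via B→b a: +{b}
  S via S→B B b: +{b}
  S via S→a A: +{a}
  FIRST(S)={a,b}  FIRST(A)={a,b}  FIRST(B)={b}
round 2: (no change)
  FIRST(S)={a,b}  FIRST(A)={a,b}  FIRST(B)={b}

FIRST(A) = ["a", "b"]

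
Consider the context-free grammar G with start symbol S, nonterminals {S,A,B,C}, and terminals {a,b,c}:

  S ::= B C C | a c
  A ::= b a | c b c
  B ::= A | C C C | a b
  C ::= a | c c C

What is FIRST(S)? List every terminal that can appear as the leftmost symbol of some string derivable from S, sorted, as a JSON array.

Compute FIRST by fixpoint:
[1]
  A via A→b a: +{b}
  A via A→c b c: +{c}
  B via B→A: +{b,c}
  B via B→a b: +{a}
  C via C→a: +{a}
  C via C→c c C: +{c}
  S via S→B C C: +{a,b,c}
  S: {a,b,c}  A: {b,c}  B: {a,b,c}  C: {a,c}
[2] — fixpoint
  S: {a,b,c}  A: {b,c}  B: {a,b,c}  C: {a,c}

FIRST(S) = ["a", "b", "c"]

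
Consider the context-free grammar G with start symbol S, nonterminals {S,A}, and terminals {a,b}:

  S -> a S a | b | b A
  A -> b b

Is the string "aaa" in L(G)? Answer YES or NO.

CNF form of G:
  S -> T0 A | T1 X2 | b
  A -> T0 T0
  T0 -> b
  T1 -> a
  X2 -> S T1

Fill CYK table bottom-up:
  [0..0]={T1}  "a"  orig:{}
  [1..1]={T1}  "a"  orig:{}
  [2..2]={T1}  "a"  orig:{}
  [0..1]=∅  "aa"
  [1..2]=∅  "aa"
  [0..2]=∅  "aaa"

S ∉ T[0,2] ⇒ NO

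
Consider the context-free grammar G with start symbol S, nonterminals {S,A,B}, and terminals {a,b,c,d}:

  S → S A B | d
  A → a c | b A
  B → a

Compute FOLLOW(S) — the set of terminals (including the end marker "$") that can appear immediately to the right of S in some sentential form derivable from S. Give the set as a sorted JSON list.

Compute FIRST by fixpoint:
round 1:
  A via A→a c: +{a}
  A via A→b A: +{b}
  B via B→a: +{a}
  S via S→d: +{d}
  S: {d}  A: {a,b}  B: {a}
round 2: done
  S: {d}  A: {a,b}  B: {a}

FOLLOW sets:
seed FOLLOW(S) with $
[1]
  S→S A B: FOLLOW(S) ⊇ FIRST(A) = {a,b}; new: +{a,b}
  S→S A B: FOLLOW(A) ⊇ FIRST(B) = {a}; new: +{a}
  S→S A B: FOLLOW(B) ⊇ FOLLOW(S) ⊇ {$,a,b}; new: +{$,a,b}
  S: {$,a,b}  A: {a}  B: {$,a,b}
[2] (no change)
  S: {$,a,b}  A: {a}  B: {$,a,b}

FOLLOW(S) = ["$", "a", "b"]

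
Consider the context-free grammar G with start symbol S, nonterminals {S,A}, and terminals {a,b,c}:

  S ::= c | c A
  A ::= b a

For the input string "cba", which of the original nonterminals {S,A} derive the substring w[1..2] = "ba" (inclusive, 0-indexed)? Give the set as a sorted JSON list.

Convert to CNF:
  S -> T2 A | c
  A -> T0 T1
  T0 -> b
  T1 -> a
  T2 -> c

CYK table (by increasing span), restricted to cells inside w[1..2]:
  [1..1]={T0}  "b"  orig:{}
  [2..2]={T1}  "a"  orig:{}
  [1..2]={A}  "ba"

Original NTs in T[1,2] deriving "ba": ["A"]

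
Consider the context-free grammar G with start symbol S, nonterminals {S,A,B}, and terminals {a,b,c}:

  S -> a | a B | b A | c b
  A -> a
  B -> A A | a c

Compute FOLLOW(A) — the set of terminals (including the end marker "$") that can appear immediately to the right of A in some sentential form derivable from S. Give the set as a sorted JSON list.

Compute FIRST by fixpoint:
iter 1:
  A via A→a: +{a}
  B via B→A A: +{a}
  S via S→a: +{a}
  S via S→b A: +{b}
  S via S→c b: +{c}
  S: {a,b,c}  A: {a}  B: {a}
iter 2: (no change)
  S: {a,b,c}  A: {a}  B: {a}

FOLLOW iteration:
initialize: $ ∈ FOLLOW(S)
iter 1:
  B→A A: FOLLOW(A) ⊇ FIRST(A) = {a}; new: +{a}
  S→a B: FOLLOW(B) ⊇ FOLLOW(S) ⊇ {$}; new: +{$}
  S→b A: FOLLOW(A) ⊇ FOLLOW(S) ⊇ {$}; new: +{$}
  S: {$}  A: {$,a}  B: {$}
iter 2: done
  S: {$}  A: {$,a}  B: {$}

FOLLOW(A) = ["$", "a"]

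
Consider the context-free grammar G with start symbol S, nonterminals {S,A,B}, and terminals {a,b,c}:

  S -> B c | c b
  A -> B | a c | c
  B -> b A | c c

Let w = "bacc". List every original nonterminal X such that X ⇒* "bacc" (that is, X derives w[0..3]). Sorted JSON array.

Convert to CNF:
  S -> B T1 | T1 T2
  A -> T0 T1 | T1 T1 | T2 A | c
  B -> T1 T1 | T2 A
  T0 -> a
  T1 -> c
  T2 -> b

CYK table (by increasing span) (cells [i..j] with 0 ≤ i ≤ j ≤ 3 only):
  T[0,0] 'b' = {T2}  orig:{}
  T[1,1] 'a' = {T0}  orig:{}
  T[2,2] 'c' = {A,T1}  orig:{A}
  T[3,3] 'c' = {A,T1}  orig:{A}
  T[0,1] 'ba' = ∅
  T[1,2] 'ac' = {A}
  T[2,3] 'cc' = {A,B}
  T[0,2] 'bac' = {A,B}
  T[1,3] 'acc' = ∅
  T[0,3] 'bacc' = {S}

Original NTs in T[0,3] deriving "bacc": ["S"]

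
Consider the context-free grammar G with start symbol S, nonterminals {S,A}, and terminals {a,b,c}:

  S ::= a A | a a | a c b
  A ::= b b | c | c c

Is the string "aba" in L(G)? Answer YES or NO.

CNF form of G:
  S -> T2 A | T2 T2 | T2 X3
  A -> T0 T0 | T1 T1 | c
  T0 -> b
  T1 -> c
  T2 -> a
  X3 -> T1 T0

CYK fill:
  cell(0,0) a: {T2}  orig:{}
  cell(1,1) b: {T0}  orig:{}
  cell(2,2) a: {T2}  orig:{}
  cell(0,1) ab: ∅
  cell(1,2) ba: ∅
  cell(0,2) aba: ∅

S ∉ T[0,2] ⇒ NO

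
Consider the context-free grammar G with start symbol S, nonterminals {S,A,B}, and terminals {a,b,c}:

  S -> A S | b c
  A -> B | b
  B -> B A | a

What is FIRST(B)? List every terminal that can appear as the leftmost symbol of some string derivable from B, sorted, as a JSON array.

FIRST sets, iterate to fixpoint:
iter 1:
  A via A→b: +{b}
  B via B→a: +{a}
  S via S→A S: +{b}
  FIRST[S]={b}  FIRST[A]={b}  FIRST[B]={a}
iter 2:
  A via A→B: +{a}
  S via S→A S: +{a}
  FIRST[S]={a,b}  FIRST[A]={a,b}  FIRST[B]={a}
iter 3: (no change)
  FIRST[S]={a,b}  FIRST[A]={a,b}  FIRST[B]={a}

FIRST(B) = ["a"]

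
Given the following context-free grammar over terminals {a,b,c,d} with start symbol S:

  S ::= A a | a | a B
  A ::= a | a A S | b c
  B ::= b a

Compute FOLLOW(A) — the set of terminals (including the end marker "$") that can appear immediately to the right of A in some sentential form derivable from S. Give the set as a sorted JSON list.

Compute FIRST by fixpoint:
round 1:
  A via A→a: +{a}
  A via A→b c: +{b}
  B via B→b a: +{b}
  S via S→A a: +{a,b}
  FIRST(S)={a,b}  FIRST(A)={a,b}  FIRST(B)={b}
round 2: — fixpoint
  FIRST(S)={a,b}  FIRST(A)={a,b}  FIRST(B)={b}

FOLLOW iteration:
seed FOLLOW(S) with $
iter 1:
  A→a A S: FOLLOW(A) ⊇ FIRST(S) = {a,b}; new: +{a,b}
  A→a A S: FOLLOW(S) ⊇ FOLLOW(A) ⊇ {a,b}; new: +{a,b}
  S→a B: FOLLOW(B) ⊇ FOLLOW(S) ⊇ {$,a,b}; new: +{$,a,b}
  FOLLOW(S)={$,a,b}  FOLLOW(A)={a,b}  FOLLOW(B)={$,a,b}
iter 2: done
  FOLLOW(S)={$,a,b}  FOLLOW(A)={a,b}  FOLLOW(B)={$,a,b}

FOLLOW(A) = ["a", "b"]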